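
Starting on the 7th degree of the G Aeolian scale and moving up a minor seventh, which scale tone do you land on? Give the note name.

Eb

The scale is G A Bb C D Eb F.
The 7th degree is F; a minor seventh above that is Eb — scale degree 6.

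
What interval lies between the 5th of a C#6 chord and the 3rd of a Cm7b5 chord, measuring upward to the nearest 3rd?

The 5th of C#6 is G#; the 3rd of Cm7b5 is Eb.
G# up to Eb is 7 semitones, a whole step narrower than a major sixth, so the interval is diminished.

diminished sixth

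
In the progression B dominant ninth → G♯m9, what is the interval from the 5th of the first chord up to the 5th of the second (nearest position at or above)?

major sixth

B dominant ninth has F♯ as its 5th, and G♯m9 has D♯ as its 5th.
F♯ up to D♯ spans 6 letter names and 9 semitones — a major sixth.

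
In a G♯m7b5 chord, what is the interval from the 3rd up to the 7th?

perfect 5th

The chord tones of G♯ø are G♯, B, D, F♯.
So we need the interval from B up to F♯.
B up to F♯ spans 5 letter names and 7 semitones — a perfect fifth.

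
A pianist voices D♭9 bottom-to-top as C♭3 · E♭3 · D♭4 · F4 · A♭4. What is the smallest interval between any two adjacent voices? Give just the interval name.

minor third

Adjacent intervals: C♭3→E♭3 = major third; E♭3→D♭4 = minor seventh; D♭4→F4 = major third; F4→A♭4 = minor third.
The smallest is F4 to A♭4, a minor third (3 semitones).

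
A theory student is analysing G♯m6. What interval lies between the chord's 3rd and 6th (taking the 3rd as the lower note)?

G♯min6 (G♯ minor sixth) is spelled G♯-B-D♯-E♯.
That puts B below E♯.
From B to E♯: 6 semitones over a fourth = augmented.

A4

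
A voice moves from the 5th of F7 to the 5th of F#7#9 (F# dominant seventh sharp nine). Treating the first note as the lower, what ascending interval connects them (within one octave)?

The 5th of F7 is C; the 5th of F#7#9 (F# dominant seventh sharp nine) is C#.
From C to C#: 1 semitone over a unison = augmented.

augmented unison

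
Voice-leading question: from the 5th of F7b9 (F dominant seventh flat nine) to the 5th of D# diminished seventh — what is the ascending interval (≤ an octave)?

F7b9 (F dominant seventh flat nine) has C as its 5th, and D# diminished seventh has A as its 5th.
Counting 6 letters and 9 half steps from C gives a major sixth.

major sixth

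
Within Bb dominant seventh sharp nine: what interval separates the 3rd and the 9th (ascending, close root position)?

major seventh

Bb7#9 (Bb dominant seventh sharp nine): Bb–D–F–Ab–C#.
So we need the interval from D up to C#.
Counting 7 letters and 11 half steps from D gives a major seventh.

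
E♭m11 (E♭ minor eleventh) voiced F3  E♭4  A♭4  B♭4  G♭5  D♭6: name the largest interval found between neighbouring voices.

Adjacent intervals: F3→E♭4 = minor seventh; E♭4→A♭4 = perfect fourth; A♭4→B♭4 = major second; B♭4→G♭5 = minor sixth; G♭5→D♭6 = perfect fifth.
The largest is F3 to E♭4, a minor seventh (10 semitones).

minor seventh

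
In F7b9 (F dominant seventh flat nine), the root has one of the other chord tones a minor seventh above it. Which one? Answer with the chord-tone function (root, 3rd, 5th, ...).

7th

F dominant seventh flat nine is spelled F, A, C, Eb, Gb.
The root is F. A minor seventh above F is Eb.
Eb is the chord's 7th.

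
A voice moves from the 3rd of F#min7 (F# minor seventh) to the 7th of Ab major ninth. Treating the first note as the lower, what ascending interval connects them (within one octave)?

The 3rd of F#min7 (F# minor seventh) is A; the 7th of Ab major ninth is G.
A up to G is 10 semitones, a half step narrower than a major seventh, so the interval is minor.

minor 7th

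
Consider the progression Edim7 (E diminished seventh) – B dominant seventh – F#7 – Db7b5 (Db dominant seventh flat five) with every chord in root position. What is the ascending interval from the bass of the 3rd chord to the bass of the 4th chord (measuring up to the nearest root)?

The roots are F# and Db.
F# up to Db is 7 semitones, a whole step narrower than a major sixth, so the interval is diminished.

diminished 6th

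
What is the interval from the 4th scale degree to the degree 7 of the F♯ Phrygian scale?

Spelling the F♯ Phrygian scale: F♯ G A B C♯ D E.
4th scale degree = B; scale degree 7 = E.
From B to E is 5 semitones, exactly the perfect fourth.

perfect fourth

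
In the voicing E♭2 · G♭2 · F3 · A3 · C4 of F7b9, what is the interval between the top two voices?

Those voices are A3 and C4.
3 letter names make it a third; at 3 semitones (a half step narrower than major) the quality is minor.

minor 3rd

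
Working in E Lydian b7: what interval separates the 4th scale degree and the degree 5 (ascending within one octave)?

The scale runs E F# G# A# B C# D.
4th scale degree = A#; 5th scale degree = B.
A# up to B is 1 semitone, a half step narrower than a major second, so the interval is minor.

minor second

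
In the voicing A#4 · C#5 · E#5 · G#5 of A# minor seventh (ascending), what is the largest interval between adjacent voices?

M3

Adjacent intervals: A#4→C#5 = minor third; C#5→E#5 = major third; E#5→G#5 = minor third.
The largest is C#5 to E#5, a major third (4 semitones).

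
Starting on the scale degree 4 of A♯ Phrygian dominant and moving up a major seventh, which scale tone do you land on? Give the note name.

C##

The scale is A♯ B C𝄪 D♯ E♯ F♯ G♯.
The scale degree 4 is D♯; a major seventh above that is C𝄪 — scale degree 3.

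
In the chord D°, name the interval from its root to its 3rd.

minor third

Spelling the chord: D, F, Ab.
The root is D and the 3rd is F.
From D to F: 3 semitones over a third = minor.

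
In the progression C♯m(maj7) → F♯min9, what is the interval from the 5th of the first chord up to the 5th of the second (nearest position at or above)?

perfect 4th

The 5th of C♯m(maj7) is G♯; the 5th of F♯min9 is C♯.
Counting 4 letters and 5 half steps from G♯ gives a perfect fourth.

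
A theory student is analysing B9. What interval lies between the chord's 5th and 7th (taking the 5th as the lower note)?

minor 3rd

Spelling the chord: B D# F# A C#.
5th = F#; 7th = A.
3 letter names make it a third; at 3 semitones (a half step narrower than major) the quality is minor.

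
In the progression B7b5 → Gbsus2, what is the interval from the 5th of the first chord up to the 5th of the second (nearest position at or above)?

The 5th of B7b5 is F; the 5th of Gbsus2 is Db.
From F to Db: 8 semitones over a sixth = minor.

minor sixth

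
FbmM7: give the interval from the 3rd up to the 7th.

augmented fifth

The chord tones of Fb minor-major seventh are Fb–Abb–Cb–Eb.
So we need the interval from Abb up to Eb.
5 letter names make it a fifth; at 8 semitones (a half step wider than perfect) the quality is augmented.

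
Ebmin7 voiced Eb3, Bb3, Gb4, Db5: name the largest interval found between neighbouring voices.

minor sixth

Adjacent intervals: Eb3→Bb3 = perfect fifth; Bb3→Gb4 = minor sixth; Gb4→Db5 = perfect fifth.
The largest is Bb3 to Gb4, a minor sixth (8 semitones).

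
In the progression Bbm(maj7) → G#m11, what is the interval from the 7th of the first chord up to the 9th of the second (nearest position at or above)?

A1

Bbm(maj7) has A as its 7th, and G#m11 has A# as its 9th.
1 letter names make it a unison; at 1 semitone (a half step wider than perfect) the quality is augmented.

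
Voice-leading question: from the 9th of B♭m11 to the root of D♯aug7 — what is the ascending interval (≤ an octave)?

augmented second

B♭m11 has C as its 9th, and D♯aug7 has D♯ as its root.
From C to D♯: 3 semitones over a second = augmented.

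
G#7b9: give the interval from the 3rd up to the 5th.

The chord tones of G#7b9 (G# dominant seventh flat nine) are G# B# D# F# A.
So we need the interval from B# up to D#.
From B# to D#: 3 semitones over a third = minor.

minor 3rd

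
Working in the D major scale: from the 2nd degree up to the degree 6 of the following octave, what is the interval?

The scale runs D E F♯ G A B C♯.
The 2nd degree is E and the degree 6 (up an octave) is B.
E up to B spans 12 letter names and 19 semitones — a perfect twelfth.

perfect twelfth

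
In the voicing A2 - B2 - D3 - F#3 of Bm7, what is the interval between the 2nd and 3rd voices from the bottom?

minor 3rd

Those voices are B2 and D3.
3 letter names make it a third; at 3 semitones (a half step narrower than major) the quality is minor.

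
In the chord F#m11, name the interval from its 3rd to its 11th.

F#m11 is spelled F#–A–C#–E–G#–B.
The 3rd is A and the 11th is B.
From A to B is 14 semitones, exactly the major ninth.

major ninth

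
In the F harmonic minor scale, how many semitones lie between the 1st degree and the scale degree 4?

The scale is F G Ab Bb C Db E.
F up to Bb is a perfect fourth — 5 semitones.

5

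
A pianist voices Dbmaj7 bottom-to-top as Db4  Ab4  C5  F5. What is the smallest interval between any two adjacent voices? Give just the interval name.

Adjacent intervals: Db4→Ab4 = perfect fifth; Ab4→C5 = major third; C5→F5 = perfect fourth.
The smallest is Ab4 to C5, a major third (4 semitones).

M3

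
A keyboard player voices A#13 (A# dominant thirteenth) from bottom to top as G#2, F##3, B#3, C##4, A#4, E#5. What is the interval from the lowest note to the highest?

The outer voices are G#2 and E#5.
G# up to E# spans 20 letter names and 33 semitones — a major 20th.

major 20th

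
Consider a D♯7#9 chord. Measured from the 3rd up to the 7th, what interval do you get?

d5

D♯ dominant seventh sharp nine is spelled D♯-F𝄪-A♯-C♯-E𝄪.
The 3rd is F𝄪 and the 7th is C♯.
5 letter names make it a fifth; at 6 semitones (a half step narrower than perfect) the quality is diminished.
This 3–7 tritone is the characteristic tension at the heart of the dominant sound.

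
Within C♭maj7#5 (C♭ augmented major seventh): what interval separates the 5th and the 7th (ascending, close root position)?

minor third

The chord tones of C♭ augmented major seventh are C♭-E♭-G-B♭.
5th = G; 7th = B♭.
3 letter names make it a third; at 3 semitones (a half step narrower than major) the quality is minor.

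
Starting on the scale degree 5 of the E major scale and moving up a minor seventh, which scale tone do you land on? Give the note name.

A

The scale is E F# G# A B C# D#.
The scale degree 5 is B; a minor seventh above that is A — scale degree 4.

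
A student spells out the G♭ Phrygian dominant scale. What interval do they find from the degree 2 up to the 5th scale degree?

The scale runs G♭ A𝄫 B♭ C♭ D♭ E𝄫 F♭.
The degree 2 is A𝄫 and the degree 5 is D♭.
A𝄫 up to D♭ is 6 semitones, a half step wider than a perfect fourth, so the interval is augmented.

augmented fourth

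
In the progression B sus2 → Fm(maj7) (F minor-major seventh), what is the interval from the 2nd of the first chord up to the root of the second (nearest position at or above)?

diminished fourth

The 2nd of B sus2 is C#; the root of Fm(maj7) (F minor-major seventh) is F.
4 letter names make it a fourth; at 4 semitones (a half step narrower than perfect) the quality is diminished.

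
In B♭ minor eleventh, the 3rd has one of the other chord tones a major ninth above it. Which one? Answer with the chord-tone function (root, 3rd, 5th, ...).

Spelling the chord: B♭, D♭, F, A♭, C, E♭.
The 3rd is D♭. A major ninth above D♭ is E♭.
E♭ is the chord's 11th.

11th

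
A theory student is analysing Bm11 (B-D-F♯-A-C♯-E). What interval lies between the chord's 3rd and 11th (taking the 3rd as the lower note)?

The 3rd is D and the 11th is E.
Counting 9 letters and 14 half steps from D gives a major ninth.

major ninth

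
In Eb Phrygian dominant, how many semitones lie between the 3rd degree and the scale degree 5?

3

The scale is Eb Fb G Ab Bb Cb Db.
G up to Bb is a minor third — 3 semitones.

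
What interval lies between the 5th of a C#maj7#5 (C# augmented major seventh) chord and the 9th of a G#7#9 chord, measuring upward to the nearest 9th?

The 5th of C#maj7#5 (C# augmented major seventh) is G##; the 9th of G#7#9 is A##.
Counting 2 letters and 2 half steps from G## gives a major second.

major 2nd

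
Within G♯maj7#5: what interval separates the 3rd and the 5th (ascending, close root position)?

major third

G♯maj7#5: G♯-B♯-D𝄪-F𝄪.
The 3rd is B♯ and the 5th is D𝄪.
Counting 3 letters and 4 half steps from B♯ gives a major third.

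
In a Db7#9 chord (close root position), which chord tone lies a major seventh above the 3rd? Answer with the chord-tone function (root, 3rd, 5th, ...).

9th

Db7#9 is spelled Db-F-Ab-Cb-E.
The 3rd is F. A major seventh above F is E.
E is the chord's 9th.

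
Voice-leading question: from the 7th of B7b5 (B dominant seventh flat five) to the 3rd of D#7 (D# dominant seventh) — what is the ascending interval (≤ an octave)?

The 7th of B7b5 (B dominant seventh flat five) is A; the 3rd of D#7 (D# dominant seventh) is F##.
6 letter names make it a sixth; at 10 semitones (a half step wider than major) the quality is augmented.

augmented sixth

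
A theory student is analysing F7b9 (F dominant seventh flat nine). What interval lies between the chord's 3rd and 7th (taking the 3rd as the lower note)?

d5

F7b9: F, A, C, E♭, G♭.
That puts A below E♭.
5 letter names make it a fifth; at 6 semitones (a half step narrower than perfect) the quality is diminished.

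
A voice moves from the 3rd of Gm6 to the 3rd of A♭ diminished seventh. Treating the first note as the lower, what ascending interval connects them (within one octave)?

The 3rd of Gm6 is B♭; the 3rd of A♭ diminished seventh is C♭.
From B♭ to C♭: 1 semitone over a second = minor.

minor second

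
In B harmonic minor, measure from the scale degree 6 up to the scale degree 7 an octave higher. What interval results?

The scale runs B C# D E F# G A#.
Scale degree 6 = G; degree 7 (up an octave) = A#.
From G to A#: 15 semitones over a ninth = augmented.

A9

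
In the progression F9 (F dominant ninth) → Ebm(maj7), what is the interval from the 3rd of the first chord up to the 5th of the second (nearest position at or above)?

F9 (F dominant ninth) has A as its 3rd, and Ebm(maj7) has Bb as its 5th.
A up to Bb is 1 semitone, a half step narrower than a major second, so the interval is minor.

minor 2nd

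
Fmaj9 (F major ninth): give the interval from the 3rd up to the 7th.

The chord tones of F major ninth are F A C E G.
3rd = A; 7th = E.
A up to E spans 5 letter names and 7 semitones — a perfect fifth.

perfect fifth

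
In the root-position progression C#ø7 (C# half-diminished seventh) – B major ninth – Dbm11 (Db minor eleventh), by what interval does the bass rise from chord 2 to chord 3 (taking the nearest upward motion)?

The roots are B and Db.
3 letter names make it a third; at 2 semitones (a whole step narrower than major) the quality is diminished.

diminished third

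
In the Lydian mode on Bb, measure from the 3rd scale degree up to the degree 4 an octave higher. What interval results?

Spelling the Lydian mode on Bb: Bb C D E F G A.
So we need the interval from D up to E.
D up to E spans 9 letter names and 14 semitones — a major ninth.

major 9th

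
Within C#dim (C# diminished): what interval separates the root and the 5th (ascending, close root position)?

diminished fifth

The chord tones of C#° are C#-E-G.
The root is C# and the 5th is G.
From C# to G: 6 semitones over a fifth = diminished.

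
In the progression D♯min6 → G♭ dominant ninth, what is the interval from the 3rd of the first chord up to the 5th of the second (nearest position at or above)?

diminished sixth

D♯min6 has F♯ as its 3rd, and G♭ dominant ninth has D♭ as its 5th.
From F♯ to D♭: 7 semitones over a sixth = diminished.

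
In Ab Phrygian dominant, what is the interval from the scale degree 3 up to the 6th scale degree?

diminished fourth

Ab phrygian dominant: Ab Bbb C Db Eb Fb Gb.
Scale degree 3 = C; scale degree 6 = Fb.
C up to Fb is 4 semitones, a half step narrower than a perfect fourth, so the interval is diminished.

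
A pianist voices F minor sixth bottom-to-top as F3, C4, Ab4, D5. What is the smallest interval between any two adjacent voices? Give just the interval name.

Adjacent intervals: F3→C4 = perfect fifth; C4→Ab4 = minor sixth; Ab4→D5 = augmented fourth.
The smallest is Ab4 to D5, an augmented fourth (6 semitones).

augmented fourth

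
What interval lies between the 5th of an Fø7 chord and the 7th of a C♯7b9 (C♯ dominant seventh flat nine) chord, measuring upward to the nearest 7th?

Fø7 has C♭ as its 5th, and C♯7b9 (C♯ dominant seventh flat nine) has B as its 7th.
7 letter names make it a seventh; at 12 semitones (a half step wider than major) the quality is augmented.

A7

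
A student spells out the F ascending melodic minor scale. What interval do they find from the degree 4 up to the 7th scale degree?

Spelling the F ascending melodic minor scale: F G A♭ B♭ C D E.
Degree 4 = B♭; 7th degree = E.
B♭ up to E is 6 semitones, a half step wider than a perfect fourth, so the interval is augmented.

augmented fourth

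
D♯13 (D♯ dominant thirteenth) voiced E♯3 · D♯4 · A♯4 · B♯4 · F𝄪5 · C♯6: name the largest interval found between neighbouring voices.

Adjacent intervals: E♯3→D♯4 = minor seventh; D♯4→A♯4 = perfect fifth; A♯4→B♯4 = major second; B♯4→F𝄪5 = perfect fifth; F𝄪5→C♯6 = diminished fifth.
The largest is E♯3 to D♯4, a minor seventh (10 semitones).

minor 7th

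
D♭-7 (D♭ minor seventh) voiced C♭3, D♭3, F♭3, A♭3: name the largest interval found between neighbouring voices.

major third

Adjacent intervals: C♭3→D♭3 = major second; D♭3→F♭3 = minor third; F♭3→A♭3 = major third.
The largest is F♭3 to A♭3, a major third (4 semitones).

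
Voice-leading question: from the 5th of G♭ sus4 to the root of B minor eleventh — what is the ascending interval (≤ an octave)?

augmented 6th

The 5th of G♭ sus4 is D♭; the root of B minor eleventh is B.
From D♭ to B: 10 semitones over a sixth = augmented.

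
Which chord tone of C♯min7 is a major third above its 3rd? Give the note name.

G#

The chord tones of C♯-7 are C♯, E, G♯, B.
The 3rd is E. A major third above E is G♯.
G♯ is the chord's 5th.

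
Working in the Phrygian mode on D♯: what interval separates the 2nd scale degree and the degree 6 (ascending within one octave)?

perfect fifth

D♯ phrygian: D♯ E F♯ G♯ A♯ B C♯.
2nd scale degree = E; 6th degree = B.
E up to B spans 5 letter names and 7 semitones — a perfect fifth.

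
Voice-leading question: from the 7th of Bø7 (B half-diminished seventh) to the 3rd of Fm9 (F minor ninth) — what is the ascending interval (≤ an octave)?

diminished octave

The 7th of Bø7 (B half-diminished seventh) is A; the 3rd of Fm9 (F minor ninth) is Ab.
From A to Ab: 11 semitones over an octave = diminished.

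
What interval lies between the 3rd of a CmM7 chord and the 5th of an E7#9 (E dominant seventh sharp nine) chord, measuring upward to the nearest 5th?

A5

The 3rd of CmM7 is E♭; the 5th of E7#9 (E dominant seventh sharp nine) is B.
5 letter names make it a fifth; at 8 semitones (a half step wider than perfect) the quality is augmented.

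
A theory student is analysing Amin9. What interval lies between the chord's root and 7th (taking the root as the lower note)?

minor seventh

The chord tones of Am9 (A minor ninth) are A C E G B.
So we need the interval from A up to G.
7 letter names make it a seventh; at 10 semitones (a half step narrower than major) the quality is minor.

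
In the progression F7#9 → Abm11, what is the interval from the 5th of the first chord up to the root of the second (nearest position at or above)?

minor sixth

F7#9 has C as its 5th, and Abm11 has Ab as its root.
C up to Ab is 8 semitones, a half step narrower than a major sixth, so the interval is minor.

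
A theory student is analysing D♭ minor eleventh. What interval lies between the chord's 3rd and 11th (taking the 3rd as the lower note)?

M9

The chord tones of D♭ minor eleventh are D♭ F♭ A♭ C♭ E♭ G♭.
That puts F♭ below G♭.
F♭ up to G♭ spans 9 letter names and 14 semitones — a major ninth.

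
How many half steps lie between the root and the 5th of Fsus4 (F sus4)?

Spelling the chord: F–B♭–C.
F to C is a perfect fifth: 7 semitones.

7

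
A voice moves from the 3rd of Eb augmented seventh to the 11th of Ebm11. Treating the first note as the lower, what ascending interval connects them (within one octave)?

minor second

Eb augmented seventh has G as its 3rd, and Ebm11 has Ab as its 11th.
2 letter names make it a second; at 1 semitone (a half step narrower than major) the quality is minor.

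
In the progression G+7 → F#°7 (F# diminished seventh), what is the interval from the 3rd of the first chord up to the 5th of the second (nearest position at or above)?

minor second

G+7 has B as its 3rd, and F#°7 (F# diminished seventh) has C as its 5th.
2 letter names make it a second; at 1 semitone (a half step narrower than major) the quality is minor.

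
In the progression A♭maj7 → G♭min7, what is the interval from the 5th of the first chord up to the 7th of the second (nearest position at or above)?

The 5th of A♭maj7 is E♭; the 7th of G♭min7 is F♭.
E♭ up to F♭ is 1 semitone, a half step narrower than a major second, so the interval is minor.

minor 2nd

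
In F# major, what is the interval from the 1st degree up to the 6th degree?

major 6th

Spelling F# major: F# G# A# B C# D# E#.
So we need the interval from F# up to D#.
F# up to D# spans 6 letter names and 9 semitones — a major sixth.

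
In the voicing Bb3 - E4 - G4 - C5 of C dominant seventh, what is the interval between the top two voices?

perfect 4th

Those voices are G4 and C5.
Counting 4 letters and 5 half steps from G gives a perfect fourth.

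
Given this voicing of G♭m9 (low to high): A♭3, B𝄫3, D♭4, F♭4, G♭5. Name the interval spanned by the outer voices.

The outer voices are A♭3 and G♭5.
From A♭ to G♭: 22 semitones over a fourteenth = minor.

m14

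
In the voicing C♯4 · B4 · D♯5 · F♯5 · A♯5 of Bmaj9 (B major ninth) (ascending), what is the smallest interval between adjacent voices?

Adjacent intervals: C♯4→B4 = minor seventh; B4→D♯5 = major third; D♯5→F♯5 = minor third; F♯5→A♯5 = major third.
The smallest is D♯5 to F♯5, a minor third (3 semitones).

m3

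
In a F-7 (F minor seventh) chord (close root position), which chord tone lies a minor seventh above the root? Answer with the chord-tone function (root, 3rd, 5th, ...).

7th

Fm7 (F minor seventh) is spelled F Ab C Eb.
The root is F. A minor seventh above F is Eb.
Eb is the chord's 7th.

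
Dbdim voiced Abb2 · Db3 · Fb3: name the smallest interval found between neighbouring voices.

Adjacent intervals: Abb2→Db3 = augmented fourth; Db3→Fb3 = minor third.
The smallest is Db3 to Fb3, a minor third (3 semitones).

m3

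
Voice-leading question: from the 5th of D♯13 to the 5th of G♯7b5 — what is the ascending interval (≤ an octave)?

diminished fourth

D♯13 has A♯ as its 5th, and G♯7b5 has D as its 5th.
A♯ up to D is 4 semitones, a half step narrower than a perfect fourth, so the interval is diminished.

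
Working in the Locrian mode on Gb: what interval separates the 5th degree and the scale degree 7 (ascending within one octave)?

major third

Spelling the Locrian mode on Gb: Gb Abb Bbb Cb Dbb Ebb Fb.
That puts Dbb below Fb.
Dbb up to Fb spans 3 letter names and 4 semitones — a major third.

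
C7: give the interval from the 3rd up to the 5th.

Spelling the chord: C-E-G-Bb.
That puts E below G.
3 letter names make it a third; at 3 semitones (a half step narrower than major) the quality is minor.

minor 3rd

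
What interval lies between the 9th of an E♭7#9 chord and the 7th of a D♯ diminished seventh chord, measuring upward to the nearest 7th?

diminished fifth

The 9th of E♭7#9 is F♯; the 7th of D♯ diminished seventh is C.
5 letter names make it a fifth; at 6 semitones (a half step narrower than perfect) the quality is diminished.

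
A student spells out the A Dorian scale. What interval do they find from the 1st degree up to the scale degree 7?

Spelling the A Dorian scale: A B C D E F# G.
The 1st degree is A and the degree 7 is G.
A up to G is 10 semitones, a half step narrower than a major seventh, so the interval is minor.

minor 7th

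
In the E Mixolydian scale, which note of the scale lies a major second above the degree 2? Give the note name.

The scale is E F# G# A B C# D.
The degree 2 is F#; a major second above that is G# — scale degree 3.

G#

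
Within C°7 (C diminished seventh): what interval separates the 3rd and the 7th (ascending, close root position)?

The chord tones of C°7 are C Eb Gb Bbb.
The 3rd is Eb and the 7th is Bbb.
From Eb to Bbb: 6 semitones over a fifth = diminished.

d5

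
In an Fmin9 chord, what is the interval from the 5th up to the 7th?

Fm9 is spelled F-Ab-C-Eb-G.
The 5th is C and the 7th is Eb.
3 letter names make it a third; at 3 semitones (a half step narrower than major) the quality is minor.

minor third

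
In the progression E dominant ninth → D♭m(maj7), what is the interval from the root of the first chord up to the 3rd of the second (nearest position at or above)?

The root of E dominant ninth is E; the 3rd of D♭m(maj7) is F♭.
2 letter names make it a second; at 0 semitones (a whole step narrower than major) the quality is diminished.

diminished second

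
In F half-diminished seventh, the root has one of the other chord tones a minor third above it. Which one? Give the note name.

Ab

Fø7 (F half-diminished seventh) is spelled F–A♭–C♭–E♭.
The root is F. A minor third above F is A♭.
A♭ is the chord's 3rd.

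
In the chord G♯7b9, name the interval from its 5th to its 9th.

G♯ dominant seventh flat nine is spelled G♯-B♯-D♯-F♯-A.
So we need the interval from D♯ up to A.
From D♯ to A: 6 semitones over a fifth = diminished.

d5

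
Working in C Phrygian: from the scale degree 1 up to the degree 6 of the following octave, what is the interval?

The scale runs C Db Eb F G Ab Bb.
That puts C below Ab.
C up to Ab is 20 semitones, a half step narrower than a major thirteenth, so the interval is minor.

minor thirteenth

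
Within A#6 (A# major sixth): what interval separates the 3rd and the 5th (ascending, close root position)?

minor 3rd

Spelling the chord: A#-C##-E#-F##.
3rd = C##; 5th = E#.
From C## to E#: 3 semitones over a third = minor.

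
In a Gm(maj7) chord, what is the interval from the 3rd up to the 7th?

The chord tones of Gm(maj7) are G–Bb–D–F#.
So we need the interval from Bb up to F#.
5 letter names make it a fifth; at 8 semitones (a half step wider than perfect) the quality is augmented.

augmented 5th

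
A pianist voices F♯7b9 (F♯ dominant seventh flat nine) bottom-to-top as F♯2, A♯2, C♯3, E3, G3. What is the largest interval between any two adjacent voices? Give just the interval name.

Adjacent intervals: F♯2→A♯2 = major third; A♯2→C♯3 = minor third; C♯3→E3 = minor third; E3→G3 = minor third.
The largest is F♯2 to A♯2, a major third (4 semitones).

major third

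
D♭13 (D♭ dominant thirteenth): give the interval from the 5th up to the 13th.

D♭13 (D♭ dominant thirteenth): D♭-F-A♭-C♭-E♭-B♭.
5th = A♭; 13th = B♭.
A♭ up to B♭ spans 9 letter names and 14 semitones — a major ninth.

major ninth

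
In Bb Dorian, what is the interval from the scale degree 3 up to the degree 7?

The scale runs Bb C Db Eb F G Ab.
So we need the interval from Db up to Ab.
Db up to Ab spans 5 letter names and 7 semitones — a perfect fifth.

perfect fifth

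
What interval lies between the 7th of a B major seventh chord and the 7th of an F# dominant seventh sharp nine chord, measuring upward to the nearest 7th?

B major seventh has A# as its 7th, and F# dominant seventh sharp nine has E as its 7th.
A# up to E is 6 semitones, a half step narrower than a perfect fifth, so the interval is diminished.

diminished fifth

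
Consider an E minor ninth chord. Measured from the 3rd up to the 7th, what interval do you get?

perfect fifth

Spelling the chord: E–G–B–D–F#.
That puts G below D.
From G to D is 7 semitones, exactly the perfect fifth.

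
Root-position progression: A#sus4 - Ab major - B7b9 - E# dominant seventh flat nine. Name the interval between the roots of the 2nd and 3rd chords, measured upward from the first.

The roots are Ab and B.
2 letter names make it a second; at 3 semitones (a half step wider than major) the quality is augmented.

augmented 2nd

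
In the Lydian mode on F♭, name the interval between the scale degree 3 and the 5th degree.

m3

F♭ lydian: F♭ G♭ A♭ B♭ C♭ D♭ E♭.
Scale degree 3 = A♭; 5th scale degree = C♭.
From A♭ to C♭: 3 semitones over a third = minor.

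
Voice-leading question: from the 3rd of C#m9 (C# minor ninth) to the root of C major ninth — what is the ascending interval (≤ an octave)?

C#m9 (C# minor ninth) has E as its 3rd, and C major ninth has C as its root.
E up to C is 8 semitones, a half step narrower than a major sixth, so the interval is minor.

m6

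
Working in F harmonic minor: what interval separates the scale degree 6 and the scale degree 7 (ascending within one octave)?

Spelling F harmonic minor: F G Ab Bb C Db E.
That puts Db below E.
2 letter names make it a second; at 3 semitones (a half step wider than major) the quality is augmented.

augmented second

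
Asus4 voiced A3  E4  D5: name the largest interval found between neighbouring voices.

Adjacent intervals: A3→E4 = perfect fifth; E4→D5 = minor seventh.
The largest is E4 to D5, a minor seventh (10 semitones).

minor seventh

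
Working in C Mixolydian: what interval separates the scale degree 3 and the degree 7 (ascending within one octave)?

The scale runs C D E F G A B♭.
Scale degree 3 = E; scale degree 7 = B♭.
E up to B♭ is 6 semitones, a half step narrower than a perfect fifth, so the interval is diminished.

diminished fifth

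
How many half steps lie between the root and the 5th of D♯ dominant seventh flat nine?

7

The chord tones of D♯7b9 are D♯ F𝄪 A♯ C♯ E.
D♯ to A♯ is a perfect fifth: 7 semitones.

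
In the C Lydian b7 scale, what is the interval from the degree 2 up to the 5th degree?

perfect 4th

Spelling the C Lydian b7 scale: C D E F# G A Bb.
That puts D below G.
From D to G is 5 semitones, exactly the perfect fourth.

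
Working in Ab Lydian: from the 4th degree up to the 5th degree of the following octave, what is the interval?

minor 9th

Spelling Ab Lydian: Ab Bb C D Eb F G.
The 4th degree is D and the 5th scale degree (up an octave) is Eb.
D up to Eb is 13 semitones, a half step narrower than a major ninth, so the interval is minor.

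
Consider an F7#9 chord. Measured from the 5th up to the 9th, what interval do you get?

augmented fifth

F7#9 (F dominant seventh sharp nine) is spelled F A C Eb G#.
5th = C; 9th = G#.
C up to G# is 8 semitones, a half step wider than a perfect fifth, so the interval is augmented.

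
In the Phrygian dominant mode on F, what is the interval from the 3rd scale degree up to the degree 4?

minor second

Spelling the Phrygian dominant mode on F: F G♭ A B♭ C D♭ E♭.
The 3rd scale degree is A and the 4th scale degree is B♭.
A up to B♭ is 1 semitone, a half step narrower than a major second, so the interval is minor.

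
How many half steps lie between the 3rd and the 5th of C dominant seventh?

3

C dominant seventh is spelled C-E-G-Bb.
E to G is a minor third: 3 semitones.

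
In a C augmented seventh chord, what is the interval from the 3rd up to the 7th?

Caug7 is spelled C-E-G#-Bb.
The 3rd is E and the 7th is Bb.
From E to Bb: 6 semitones over a fifth = diminished.
That tritone between 3rd and 7th is what gives the dominant seventh its pull toward resolution.

diminished fifth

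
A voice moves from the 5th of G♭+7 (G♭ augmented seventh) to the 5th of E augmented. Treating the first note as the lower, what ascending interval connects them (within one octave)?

G♭+7 (G♭ augmented seventh) has D as its 5th, and E augmented has B♯ as its 5th.
6 letter names make it a sixth; at 10 semitones (a half step wider than major) the quality is augmented.

augmented sixth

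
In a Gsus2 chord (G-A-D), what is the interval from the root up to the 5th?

Root = G; 5th = D.
From G to D is 7 semitones, exactly the perfect fifth.

perfect fifth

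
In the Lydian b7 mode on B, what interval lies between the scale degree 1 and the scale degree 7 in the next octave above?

B lydian dominant: B C# D# E# F# G# A.
The scale degree 1 is B and the 7th degree (up an octave) is A.
14 letter names make it a fourteenth; at 22 semitones (a half step narrower than major) the quality is minor.

minor 14th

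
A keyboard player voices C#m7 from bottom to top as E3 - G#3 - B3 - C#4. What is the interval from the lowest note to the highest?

major sixth

The outer voices are E3 and C#4.
Counting 6 letters and 9 half steps from E gives a major sixth.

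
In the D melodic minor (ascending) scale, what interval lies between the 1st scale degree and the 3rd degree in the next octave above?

minor tenth

The scale runs D E F G A B C#.
The 1st scale degree is D and the scale degree 3 (up an octave) is F.
D up to F is 15 semitones, a half step narrower than a major tenth, so the interval is minor.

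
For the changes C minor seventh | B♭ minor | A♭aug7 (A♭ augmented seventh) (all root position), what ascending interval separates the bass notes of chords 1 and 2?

The roots are C and B♭.
C up to B♭ is 10 semitones, a half step narrower than a major seventh, so the interval is minor.

minor 7th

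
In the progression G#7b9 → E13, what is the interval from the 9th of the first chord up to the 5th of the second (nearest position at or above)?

major second

G#7b9 has A as its 9th, and E13 has B as its 5th.
From A to B is 2 semitones, exactly the major second.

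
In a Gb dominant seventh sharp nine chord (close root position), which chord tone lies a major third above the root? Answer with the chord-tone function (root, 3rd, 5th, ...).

3rd

Spelling the chord: Gb Bb Db Fb A.
The root is Gb. A major third above Gb is Bb.
Bb is the chord's 3rd.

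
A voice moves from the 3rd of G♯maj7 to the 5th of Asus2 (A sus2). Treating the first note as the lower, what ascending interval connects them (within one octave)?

d4

G♯maj7 has B♯ as its 3rd, and Asus2 (A sus2) has E as its 5th.
B♯ up to E is 4 semitones, a half step narrower than a perfect fourth, so the interval is diminished.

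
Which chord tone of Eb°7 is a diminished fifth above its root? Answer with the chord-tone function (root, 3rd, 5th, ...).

Spelling the chord: Eb, Gb, Bbb, Dbb.
The root is Eb. A diminished fifth above Eb is Bbb.
Bbb is the chord's 5th.

5th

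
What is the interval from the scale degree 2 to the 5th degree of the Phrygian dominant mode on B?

augmented 4th

The scale runs B C D# E F# G A.
That puts C below F#.
4 letter names make it a fourth; at 6 semitones (a half step wider than perfect) the quality is augmented.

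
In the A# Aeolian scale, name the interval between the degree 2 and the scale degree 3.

A# natural minor: A# B# C# D# E# F# G#.
So we need the interval from B# up to C#.
2 letter names make it a second; at 1 semitone (a half step narrower than major) the quality is minor.

minor second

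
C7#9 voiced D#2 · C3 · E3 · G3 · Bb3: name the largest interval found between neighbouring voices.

Adjacent intervals: D#2→C3 = diminished seventh; C3→E3 = major third; E3→G3 = minor third; G3→Bb3 = minor third.
The largest is D#2 to C3, a diminished seventh (9 semitones).

diminished seventh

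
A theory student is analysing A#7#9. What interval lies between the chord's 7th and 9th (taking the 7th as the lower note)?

A#7#9 is spelled A#-C##-E#-G#-B##.
The 7th is G# and the 9th is B##.
From G# to B##: 5 semitones over a third = augmented.

augmented third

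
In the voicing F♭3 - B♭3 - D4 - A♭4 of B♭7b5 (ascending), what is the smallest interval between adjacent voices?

major third

Adjacent intervals: F♭3→B♭3 = augmented fourth; B♭3→D4 = major third; D4→A♭4 = diminished fifth.
The smallest is B♭3 to D4, a major third (4 semitones).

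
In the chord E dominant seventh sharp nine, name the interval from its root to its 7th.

m7

E dominant seventh sharp nine is spelled E–G♯–B–D–F𝄪.
So we need the interval from E up to D.
E up to D is 10 semitones, a half step narrower than a major seventh, so the interval is minor.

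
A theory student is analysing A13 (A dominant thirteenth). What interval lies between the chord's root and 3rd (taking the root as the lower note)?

major 3rd

A dominant thirteenth: A–C♯–E–G–B–F♯.
Root = A; 3rd = C♯.
From A to C♯ is 4 semitones, exactly the major third.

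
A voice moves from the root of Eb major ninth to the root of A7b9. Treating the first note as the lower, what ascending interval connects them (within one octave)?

augmented fourth

Eb major ninth has Eb as its root, and A7b9 has A as its root.
From Eb to A: 6 semitones over a fourth = augmented.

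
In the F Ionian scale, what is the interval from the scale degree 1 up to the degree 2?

The scale runs F G A B♭ C D E.
So we need the interval from F up to G.
F up to G spans 2 letter names and 2 semitones — a major second.

major second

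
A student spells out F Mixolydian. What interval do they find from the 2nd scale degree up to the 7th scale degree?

F mixolydian: F G A Bb C D Eb.
The 2nd scale degree is G and the degree 7 is Eb.
G up to Eb is 8 semitones, a half step narrower than a major sixth, so the interval is minor.

minor sixth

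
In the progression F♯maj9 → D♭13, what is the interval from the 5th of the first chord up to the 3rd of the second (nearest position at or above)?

diminished fourth

The 5th of F♯maj9 is C♯; the 3rd of D♭13 is F.
4 letter names make it a fourth; at 4 semitones (a half step narrower than perfect) the quality is diminished.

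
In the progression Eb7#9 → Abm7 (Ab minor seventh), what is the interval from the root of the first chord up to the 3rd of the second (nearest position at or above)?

m6

Eb7#9 has Eb as its root, and Abm7 (Ab minor seventh) has Cb as its 3rd.
From Eb to Cb: 8 semitones over a sixth = minor.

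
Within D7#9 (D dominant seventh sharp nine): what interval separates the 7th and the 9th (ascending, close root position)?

Spelling the chord: D F# A C E#.
That puts C below E#.
C up to E# is 5 semitones, a half step wider than a major third, so the interval is augmented.

augmented third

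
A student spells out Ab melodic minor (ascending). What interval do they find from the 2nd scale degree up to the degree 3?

The scale runs Ab Bb Cb Db Eb F G.
That puts Bb below Cb.
Bb up to Cb is 1 semitone, a half step narrower than a major second, so the interval is minor.

minor second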